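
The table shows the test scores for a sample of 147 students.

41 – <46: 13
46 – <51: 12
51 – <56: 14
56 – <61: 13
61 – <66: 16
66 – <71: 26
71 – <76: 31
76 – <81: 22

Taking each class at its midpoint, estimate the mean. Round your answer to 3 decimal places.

64.350

Midpoints: 43.5, 48.5, 53.5, 58.5, 63.5, 68.5, 73.5, 78.5
Σfm = 13×43.5 + 12×48.5 + 14×53.5 + 13×58.5 + 16×63.5 + 26×68.5 + 31×73.5 + 22×78.5 = 9459.5
n = Σf = 147
Mean = 9459.5 / 147 = 64.3503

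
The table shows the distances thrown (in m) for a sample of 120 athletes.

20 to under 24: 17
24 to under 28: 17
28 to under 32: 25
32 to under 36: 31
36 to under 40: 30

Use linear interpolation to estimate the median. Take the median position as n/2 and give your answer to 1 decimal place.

32.1

Cumulative frequencies: 17, 34, 59, 90, 120
n = 120; position = n/2 = 60.
This falls in the class 32 to under 36: L = 32, F = 59, f = 31, h = 4.
Median ≈ 32 + ((60 − 59) / 31) × 4 = 32.1290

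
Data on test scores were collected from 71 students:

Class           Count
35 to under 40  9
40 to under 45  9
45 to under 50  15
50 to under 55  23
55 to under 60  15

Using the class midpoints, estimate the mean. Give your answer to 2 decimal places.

Midpoints: 37.5, 42.5, 47.5, 52.5, 57.5
Σfm = 9×37.5 + 9×42.5 + 15×47.5 + 23×52.5 + 15×57.5 = 3502.5
n = Σf = 71
Mean = 3502.5 / 71 = 49.3310

49.33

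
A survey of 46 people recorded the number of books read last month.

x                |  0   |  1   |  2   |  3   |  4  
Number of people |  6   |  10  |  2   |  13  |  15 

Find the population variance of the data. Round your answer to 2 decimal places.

2.12

Values: 0, 1, 2, 3, 4
n = 46, Σfx = 113, mean = 2.4565
Σfx² = 375
Σf(x − x̄)² = Σfx² − (Σfx)²/n = 375 − 113²/46 = 97.4130
Population variance = 97.4130 / 46 = 2.1177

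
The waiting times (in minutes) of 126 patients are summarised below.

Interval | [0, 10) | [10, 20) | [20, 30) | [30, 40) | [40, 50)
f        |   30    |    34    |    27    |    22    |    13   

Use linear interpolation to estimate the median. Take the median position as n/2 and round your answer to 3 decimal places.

19.706

Cumulative frequencies: 30, 64, 91, 113, 126
n = 126; position = n/2 = 63.
This falls in the class [10, 20): L = 10, F = 30, f = 34, h = 10.
Median ≈ 10 + ((63 − 30) / 34) × 10 = 19.7059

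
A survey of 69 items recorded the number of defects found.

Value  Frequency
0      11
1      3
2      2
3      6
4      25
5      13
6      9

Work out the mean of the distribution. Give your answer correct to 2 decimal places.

3.54

Values: 0, 1, 2, 3, 4, 5, 6
Σfx = 11×0 + 3×1 + 2×2 + 6×3 + 25×4 + 13×5 + 9×6 = 244
n = Σf = 69
Mean = 244 / 69 = 3.5362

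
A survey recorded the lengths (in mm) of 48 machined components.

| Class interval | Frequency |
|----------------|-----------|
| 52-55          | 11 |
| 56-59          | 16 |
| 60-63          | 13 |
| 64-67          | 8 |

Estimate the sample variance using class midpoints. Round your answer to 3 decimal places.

Midpoints: 53.5, 57.5, 61.5, 65.5
n = 48, Σfm = 2832, mean = 59.0000
Σfm² = 167876
Σf(m − x̄)² = Σfm² − (Σfm)²/n = 167876 − 2832²/48 = 788.0000
Sample variance = 788.0000 / 47 = 16.7660

16.766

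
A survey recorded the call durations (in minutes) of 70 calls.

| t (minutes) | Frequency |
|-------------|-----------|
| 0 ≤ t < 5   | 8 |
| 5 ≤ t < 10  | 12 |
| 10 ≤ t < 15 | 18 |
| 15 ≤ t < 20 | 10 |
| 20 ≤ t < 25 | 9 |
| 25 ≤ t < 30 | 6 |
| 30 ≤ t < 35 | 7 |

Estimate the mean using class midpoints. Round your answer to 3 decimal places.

15.786

Midpoints: 2.5, 7.5, 12.5, 17.5, 22.5, 27.5, 32.5
Σfm = 8×2.5 + 12×7.5 + 18×12.5 + 10×17.5 + 9×22.5 + 6×27.5 + 7×32.5 = 1105
n = Σf = 70
Mean = 1105 / 70 = 15.7857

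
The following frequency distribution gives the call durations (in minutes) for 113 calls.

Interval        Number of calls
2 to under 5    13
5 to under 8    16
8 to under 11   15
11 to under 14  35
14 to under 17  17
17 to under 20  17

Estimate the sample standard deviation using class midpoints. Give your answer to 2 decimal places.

4.66

Midpoints: 3.5, 6.5, 9.5, 12.5, 15.5, 18.5
n = 113, Σfm = 1307.5, mean = 11.5708
Σfm² = 17560.25
Σf(m − x̄)² = Σfm² − (Σfm)²/n = 17560.25 − 1307.5²/113 = 2431.4336
Sample variance = 2431.4336 / 112 = 21.7092
Standard deviation = √21.7092 = 4.6593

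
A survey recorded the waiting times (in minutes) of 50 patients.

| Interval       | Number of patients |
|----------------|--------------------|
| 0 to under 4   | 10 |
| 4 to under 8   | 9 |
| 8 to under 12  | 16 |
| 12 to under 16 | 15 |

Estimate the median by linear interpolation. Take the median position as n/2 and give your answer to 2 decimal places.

Cumulative frequencies: 10, 19, 35, 50
n = 50; position = n/2 = 25.
This falls in the class 8 to under 12: L = 8, F = 19, f = 16, h = 4.
Median ≈ 8 + ((25 − 19) / 16) × 4 = 9.5000

9.50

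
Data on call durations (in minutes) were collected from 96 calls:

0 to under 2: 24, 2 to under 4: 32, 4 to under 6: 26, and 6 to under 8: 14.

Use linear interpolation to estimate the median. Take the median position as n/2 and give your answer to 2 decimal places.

Cumulative frequencies: 24, 56, 82, 96
n = 96; position = n/2 = 48.
This falls in the class 2 to under 4: L = 2, F = 24, f = 32, h = 2.
Median ≈ 2 + ((48 − 24) / 32) × 2 = 3.5000

3.50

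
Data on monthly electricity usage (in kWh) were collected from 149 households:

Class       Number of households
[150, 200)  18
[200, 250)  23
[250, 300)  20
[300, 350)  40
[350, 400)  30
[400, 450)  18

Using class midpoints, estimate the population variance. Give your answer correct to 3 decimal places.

Midpoints: 175, 225, 275, 325, 375, 425
n = 149, Σfm = 45725, mean = 306.8792
Σfm² = 14923125
Σf(m − x̄)² = Σfm² − (Σfm)²/n = 14923125 − 45725²/149 = 891073.8255
Population variance = 891073.8255 / 149 = 5980.3612

5980.361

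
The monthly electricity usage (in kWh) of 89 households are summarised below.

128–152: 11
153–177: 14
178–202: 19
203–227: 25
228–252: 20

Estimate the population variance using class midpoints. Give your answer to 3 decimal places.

1078.305

Midpoints: 140, 165, 190, 215, 240
n = 89, Σfm = 17635, mean = 198.1461
Σfm² = 3590275
Σf(m − x̄)² = Σfm² − (Σfm)²/n = 3590275 − 17635²/89 = 95969.1011
Population variance = 95969.1011 / 89 = 1078.3045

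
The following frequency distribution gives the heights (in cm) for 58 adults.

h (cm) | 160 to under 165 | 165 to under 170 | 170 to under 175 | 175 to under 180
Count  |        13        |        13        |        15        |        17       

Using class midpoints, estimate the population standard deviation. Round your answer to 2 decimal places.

Midpoints: 162.5, 167.5, 172.5, 177.5
n = 58, Σfm = 9895, mean = 170.6034
Σfm² = 1689962.5
Σf(m − x̄)² = Σfm² − (Σfm)²/n = 1689962.5 − 9895²/58 = 1841.3793
Population variance = 1841.3793 / 58 = 31.7479
Standard deviation = √31.7479 = 5.6345

5.63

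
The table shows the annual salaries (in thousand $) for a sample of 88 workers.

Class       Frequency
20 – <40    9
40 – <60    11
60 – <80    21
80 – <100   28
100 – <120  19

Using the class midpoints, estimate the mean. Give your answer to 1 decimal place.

78.4

Midpoints: 30, 50, 70, 90, 110
Σfm = 9×30 + 11×50 + 21×70 + 28×90 + 19×110 = 6900
n = Σf = 88
Mean = 6900 / 88 = 78.4091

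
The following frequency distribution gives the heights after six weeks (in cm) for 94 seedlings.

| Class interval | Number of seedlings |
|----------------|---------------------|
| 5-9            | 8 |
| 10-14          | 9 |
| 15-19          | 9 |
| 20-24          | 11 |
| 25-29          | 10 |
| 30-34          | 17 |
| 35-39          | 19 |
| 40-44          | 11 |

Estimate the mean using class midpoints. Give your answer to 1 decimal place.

27.0

Midpoints: 7, 12, 17, 22, 27, 32, 37, 42
Σfm = 8×7 + 9×12 + 9×17 + 11×22 + 10×27 + 17×32 + 19×37 + 11×42 = 2538
n = Σf = 94
Mean = 2538 / 94 = 27.0000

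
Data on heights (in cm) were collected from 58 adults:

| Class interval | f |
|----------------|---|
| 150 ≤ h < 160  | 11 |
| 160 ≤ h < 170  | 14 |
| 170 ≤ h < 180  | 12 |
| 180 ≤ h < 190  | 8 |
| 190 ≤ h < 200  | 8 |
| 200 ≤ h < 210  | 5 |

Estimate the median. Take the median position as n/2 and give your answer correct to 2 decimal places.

Cumulative frequencies: 11, 25, 37, 45, 53, 58
n = 58; position = n/2 = 29.
This falls in the class 170 ≤ h < 180: L = 170, F = 25, f = 12, h = 10.
Median ≈ 170 + ((29 − 25) / 12) × 10 = 173.3333

173.33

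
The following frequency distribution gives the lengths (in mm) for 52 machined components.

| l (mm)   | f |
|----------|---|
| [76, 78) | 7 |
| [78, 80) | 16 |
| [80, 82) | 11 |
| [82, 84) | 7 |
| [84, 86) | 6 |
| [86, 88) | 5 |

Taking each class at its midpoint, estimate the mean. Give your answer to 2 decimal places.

Midpoints: 77, 79, 81, 83, 85, 87
Σfm = 7×77 + 16×79 + 11×81 + 7×83 + 6×85 + 5×87 = 4220
n = Σf = 52
Mean = 4220 / 52 = 81.1538

81.15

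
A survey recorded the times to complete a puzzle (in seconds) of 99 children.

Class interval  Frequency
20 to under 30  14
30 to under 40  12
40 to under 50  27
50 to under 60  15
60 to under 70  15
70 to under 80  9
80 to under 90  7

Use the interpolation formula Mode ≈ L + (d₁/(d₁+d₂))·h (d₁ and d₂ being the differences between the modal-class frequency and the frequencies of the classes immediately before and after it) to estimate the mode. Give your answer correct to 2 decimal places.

Modal class: 40 to under 50 (highest frequency 27).
d₁ = 27 − 12 = 15, d₂ = 27 − 15 = 12
Mode ≈ 40 + (15/(15+12)) × 10 = 40 + 5.5556 = 45.5556

45.56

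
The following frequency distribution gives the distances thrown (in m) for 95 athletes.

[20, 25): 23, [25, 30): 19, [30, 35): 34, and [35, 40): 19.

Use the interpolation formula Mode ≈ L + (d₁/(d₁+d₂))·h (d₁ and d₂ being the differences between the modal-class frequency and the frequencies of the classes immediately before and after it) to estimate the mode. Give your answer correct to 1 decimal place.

Modal class: [30, 35) (highest frequency 34).
d₁ = 34 − 19 = 15, d₂ = 34 − 19 = 15
Mode ≈ 30 + (15/(15+15)) × 5 = 30 + 2.5000 = 32.5000

32.5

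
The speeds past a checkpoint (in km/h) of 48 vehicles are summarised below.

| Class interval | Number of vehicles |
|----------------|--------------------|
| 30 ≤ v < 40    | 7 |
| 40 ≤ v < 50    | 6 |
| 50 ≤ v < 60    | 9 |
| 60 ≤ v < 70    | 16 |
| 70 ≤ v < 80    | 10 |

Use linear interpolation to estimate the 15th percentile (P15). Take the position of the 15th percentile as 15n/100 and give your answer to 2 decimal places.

Cumulative frequencies: 7, 13, 22, 38, 48
n = 48; position = 15n/100 = 7.2.
This falls in the class 40 ≤ v < 50: L = 40, F = 7, f = 6, h = 10.
15th percentile ≈ 40 + ((7.2 − 7) / 6) × 10 = 40.3333

40.33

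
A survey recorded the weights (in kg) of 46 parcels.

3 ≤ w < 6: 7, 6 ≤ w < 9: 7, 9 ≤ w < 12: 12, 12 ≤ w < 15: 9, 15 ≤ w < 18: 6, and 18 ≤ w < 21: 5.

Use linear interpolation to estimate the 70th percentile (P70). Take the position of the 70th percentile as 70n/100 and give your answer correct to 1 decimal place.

14.1

Cumulative frequencies: 7, 14, 26, 35, 41, 46
n = 46; position = 70n/100 = 32.2.
This falls in the class 12 ≤ w < 15: L = 12, F = 26, f = 9, h = 3.
70th percentile ≈ 12 + ((32.2 − 26) / 9) × 3 = 14.0667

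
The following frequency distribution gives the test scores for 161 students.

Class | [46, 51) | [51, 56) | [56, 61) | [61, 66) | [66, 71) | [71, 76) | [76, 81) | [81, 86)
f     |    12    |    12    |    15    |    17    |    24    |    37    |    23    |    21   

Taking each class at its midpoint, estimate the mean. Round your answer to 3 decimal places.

68.966

Midpoints: 48.5, 53.5, 58.5, 63.5, 68.5, 73.5, 78.5, 83.5
Σfm = 12×48.5 + 12×53.5 + 15×58.5 + 17×63.5 + 24×68.5 + 37×73.5 + 23×78.5 + 21×83.5 = 11103.5
n = Σf = 161
Mean = 11103.5 / 161 = 68.9658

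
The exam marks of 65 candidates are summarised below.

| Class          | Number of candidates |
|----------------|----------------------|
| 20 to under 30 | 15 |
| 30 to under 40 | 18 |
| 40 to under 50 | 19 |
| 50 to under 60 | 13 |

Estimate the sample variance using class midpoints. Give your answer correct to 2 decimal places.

112.74

Midpoints: 25, 35, 45, 55
n = 65, Σfm = 2575, mean = 39.6154
Σfm² = 109225
Σf(m − x̄)² = Σfm² − (Σfm)²/n = 109225 − 2575²/65 = 7215.3846
Sample variance = 7215.3846 / 64 = 112.7404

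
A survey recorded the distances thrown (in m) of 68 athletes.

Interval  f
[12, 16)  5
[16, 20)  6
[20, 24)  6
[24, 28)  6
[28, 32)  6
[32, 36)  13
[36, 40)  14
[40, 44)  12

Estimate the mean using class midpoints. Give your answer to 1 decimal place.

31.2

Midpoints: 14, 18, 22, 26, 30, 34, 38, 42
Σfm = 5×14 + 6×18 + 6×22 + 6×26 + 6×30 + 13×34 + 14×38 + 12×42 = 2124
n = Σf = 68
Mean = 2124 / 68 = 31.2353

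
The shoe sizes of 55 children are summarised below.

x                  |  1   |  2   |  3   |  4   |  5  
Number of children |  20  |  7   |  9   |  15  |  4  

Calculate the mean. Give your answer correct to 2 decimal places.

Values: 1, 2, 3, 4, 5
Σfx = 20×1 + 7×2 + 9×3 + 15×4 + 4×5 = 141
n = Σf = 55
Mean = 141 / 55 = 2.5636

2.56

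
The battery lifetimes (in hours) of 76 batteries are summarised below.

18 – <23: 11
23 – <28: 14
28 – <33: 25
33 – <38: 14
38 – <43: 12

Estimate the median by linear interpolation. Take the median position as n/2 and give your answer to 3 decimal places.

30.600

Cumulative frequencies: 11, 25, 50, 64, 76
n = 76; position = n/2 = 38.
This falls in the class 28 – <33: L = 28, F = 25, f = 25, h = 5.
Median ≈ 28 + ((38 − 25) / 25) × 5 = 30.6000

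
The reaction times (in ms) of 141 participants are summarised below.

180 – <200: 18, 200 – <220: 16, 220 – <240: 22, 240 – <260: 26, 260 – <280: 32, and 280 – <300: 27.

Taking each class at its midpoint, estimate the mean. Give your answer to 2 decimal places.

246.88

Midpoints: 190, 210, 230, 250, 270, 290
Σfm = 18×190 + 16×210 + 22×230 + 26×250 + 32×270 + 27×290 = 34810
n = Σf = 141
Mean = 34810 / 141 = 246.8794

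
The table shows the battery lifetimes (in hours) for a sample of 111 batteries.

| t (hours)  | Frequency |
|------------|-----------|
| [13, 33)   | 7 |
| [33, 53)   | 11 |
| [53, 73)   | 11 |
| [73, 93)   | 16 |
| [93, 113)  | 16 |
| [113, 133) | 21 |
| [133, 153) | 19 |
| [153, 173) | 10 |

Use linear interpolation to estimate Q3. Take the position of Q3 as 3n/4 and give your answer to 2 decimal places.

Cumulative frequencies: 7, 18, 29, 45, 61, 82, 101, 111
n = 111; position = 3n/4 = 83.25.
This falls in the class [133, 153): L = 133, F = 82, f = 19, h = 20.
Upper quartile ≈ 133 + ((83.25 − 82) / 19) × 20 = 134.3158

134.32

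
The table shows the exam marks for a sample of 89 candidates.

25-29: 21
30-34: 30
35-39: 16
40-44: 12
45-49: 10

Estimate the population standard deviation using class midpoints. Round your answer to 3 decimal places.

6.448

Midpoints: 27, 32, 37, 42, 47
n = 89, Σfm = 3093, mean = 34.7528
Σfm² = 111191
Σf(m − x̄)² = Σfm² − (Σfm)²/n = 111191 − 3093²/89 = 3700.5618
Population variance = 3700.5618 / 89 = 41.5793
Standard deviation = √41.5793 = 6.4482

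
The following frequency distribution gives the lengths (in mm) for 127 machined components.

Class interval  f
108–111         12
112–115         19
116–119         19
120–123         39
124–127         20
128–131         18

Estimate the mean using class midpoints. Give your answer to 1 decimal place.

120.3

Midpoints: 109.5, 113.5, 117.5, 121.5, 125.5, 129.5
Σfm = 12×109.5 + 19×113.5 + 19×117.5 + 39×121.5 + 20×125.5 + 18×129.5 = 15282.5
n = Σf = 127
Mean = 15282.5 / 127 = 120.3346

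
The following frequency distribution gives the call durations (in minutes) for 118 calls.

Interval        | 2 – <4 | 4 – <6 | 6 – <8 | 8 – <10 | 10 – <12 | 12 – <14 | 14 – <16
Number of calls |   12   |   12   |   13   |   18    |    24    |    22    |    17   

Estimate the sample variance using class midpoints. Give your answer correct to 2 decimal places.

Midpoints: 3, 5, 7, 9, 11, 13, 15
n = 118, Σfm = 1154, mean = 9.7797
Σfm² = 12950
Σf(m − x̄)² = Σfm² − (Σfm)²/n = 12950 − 1154²/118 = 1664.2712
Sample variance = 1664.2712 / 117 = 14.2245

14.22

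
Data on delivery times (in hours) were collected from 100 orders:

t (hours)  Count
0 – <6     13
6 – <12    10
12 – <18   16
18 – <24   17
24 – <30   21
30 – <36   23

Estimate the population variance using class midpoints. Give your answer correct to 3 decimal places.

102.730

Midpoints: 3, 9, 15, 21, 27, 33
n = 100, Σfm = 2052, mean = 20.5200
Σfm² = 52380
Σf(m − x̄)² = Σfm² − (Σfm)²/n = 52380 − 2052²/100 = 10272.9600
Population variance = 10272.9600 / 100 = 102.7296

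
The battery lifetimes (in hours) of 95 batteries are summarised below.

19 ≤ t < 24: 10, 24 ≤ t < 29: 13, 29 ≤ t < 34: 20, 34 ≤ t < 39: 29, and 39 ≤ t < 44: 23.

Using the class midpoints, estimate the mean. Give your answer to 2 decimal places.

Midpoints: 21.5, 26.5, 31.5, 36.5, 41.5
Σfm = 10×21.5 + 13×26.5 + 20×31.5 + 29×36.5 + 23×41.5 = 3202.5
n = Σf = 95
Mean = 3202.5 / 95 = 33.7105

33.71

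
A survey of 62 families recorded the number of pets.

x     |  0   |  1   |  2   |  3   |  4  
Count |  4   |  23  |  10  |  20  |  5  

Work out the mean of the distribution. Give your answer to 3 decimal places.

1.984

Values: 0, 1, 2, 3, 4
Σfx = 4×0 + 23×1 + 10×2 + 20×3 + 5×4 = 123
n = Σf = 62
Mean = 123 / 62 = 1.9839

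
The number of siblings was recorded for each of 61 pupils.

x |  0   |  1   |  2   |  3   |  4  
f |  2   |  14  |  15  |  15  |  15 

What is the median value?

Cumulative frequencies: 2, 16, 31, 46, 61
n = 61, so the median is the value in position (n+1)/2 = 31.
Position 31 falls at value 2.

2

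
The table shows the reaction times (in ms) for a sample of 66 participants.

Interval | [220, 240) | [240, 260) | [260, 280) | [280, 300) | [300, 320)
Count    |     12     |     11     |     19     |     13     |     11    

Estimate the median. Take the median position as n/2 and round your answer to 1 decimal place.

270.5

Cumulative frequencies: 12, 23, 42, 55, 66
n = 66; position = n/2 = 33.
This falls in the class [260, 280): L = 260, F = 23, f = 19, h = 20.
Median ≈ 260 + ((33 − 23) / 19) × 20 = 270.5263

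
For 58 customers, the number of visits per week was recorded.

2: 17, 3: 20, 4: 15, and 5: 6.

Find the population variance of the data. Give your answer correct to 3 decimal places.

0.936

Values: 2, 3, 4, 5
n = 58, Σfx = 184, mean = 3.1724
Σfx² = 638
Σf(x − x̄)² = Σfx² − (Σfx)²/n = 638 − 184²/58 = 54.2759
Population variance = 54.2759 / 58 = 0.9358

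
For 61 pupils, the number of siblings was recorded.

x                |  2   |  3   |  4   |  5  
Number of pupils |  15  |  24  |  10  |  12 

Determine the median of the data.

3

Cumulative frequencies: 15, 39, 49, 61
n = 61, so the median is the value in position (n+1)/2 = 31.
Position 31 falls at value 3.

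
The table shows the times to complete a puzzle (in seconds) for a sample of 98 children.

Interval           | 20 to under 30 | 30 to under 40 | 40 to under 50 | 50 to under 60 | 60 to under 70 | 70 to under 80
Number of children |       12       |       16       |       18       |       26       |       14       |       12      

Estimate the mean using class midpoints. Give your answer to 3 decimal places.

50.102

Midpoints: 25, 35, 45, 55, 65, 75
Σfm = 12×25 + 16×35 + 18×45 + 26×55 + 14×65 + 12×75 = 4910
n = Σf = 98
Mean = 4910 / 98 = 50.1020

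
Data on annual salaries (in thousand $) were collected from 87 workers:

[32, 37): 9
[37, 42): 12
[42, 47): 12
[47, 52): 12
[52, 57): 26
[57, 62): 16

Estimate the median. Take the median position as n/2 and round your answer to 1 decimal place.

51.4

Cumulative frequencies: 9, 21, 33, 45, 71, 87
n = 87; position = n/2 = 43.5.
This falls in the class [47, 52): L = 47, F = 33, f = 12, h = 5.
Median ≈ 47 + ((43.5 − 33) / 12) × 5 = 51.3750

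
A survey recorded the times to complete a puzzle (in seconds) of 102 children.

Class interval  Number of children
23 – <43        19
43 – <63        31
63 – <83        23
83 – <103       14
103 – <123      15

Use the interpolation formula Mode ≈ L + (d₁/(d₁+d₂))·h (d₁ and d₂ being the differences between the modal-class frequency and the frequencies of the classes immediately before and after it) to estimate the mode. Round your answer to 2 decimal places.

Modal class: 43 – <63 (highest frequency 31).
d₁ = 31 − 19 = 12, d₂ = 31 − 23 = 8
Mode ≈ 43 + (12/(12+8)) × 20 = 43 + 12.0000 = 55.0000

55.00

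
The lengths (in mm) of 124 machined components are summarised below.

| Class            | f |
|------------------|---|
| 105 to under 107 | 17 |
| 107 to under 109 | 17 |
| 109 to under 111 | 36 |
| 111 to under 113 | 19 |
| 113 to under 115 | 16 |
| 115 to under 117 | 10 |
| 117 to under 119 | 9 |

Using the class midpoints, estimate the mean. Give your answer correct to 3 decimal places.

111.065

Midpoints: 106, 108, 110, 112, 114, 116, 118
Σfm = 17×106 + 17×108 + 36×110 + 19×112 + 16×114 + 10×116 + 9×118 = 13772
n = Σf = 124
Mean = 13772 / 124 = 111.0645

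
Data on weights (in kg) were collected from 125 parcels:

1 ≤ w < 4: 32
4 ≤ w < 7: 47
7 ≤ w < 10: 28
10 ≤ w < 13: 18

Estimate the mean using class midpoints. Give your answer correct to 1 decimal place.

6.3

Midpoints: 2.5, 5.5, 8.5, 11.5
Σfm = 32×2.5 + 47×5.5 + 28×8.5 + 18×11.5 = 783.5
n = Σf = 125
Mean = 783.5 / 125 = 6.2680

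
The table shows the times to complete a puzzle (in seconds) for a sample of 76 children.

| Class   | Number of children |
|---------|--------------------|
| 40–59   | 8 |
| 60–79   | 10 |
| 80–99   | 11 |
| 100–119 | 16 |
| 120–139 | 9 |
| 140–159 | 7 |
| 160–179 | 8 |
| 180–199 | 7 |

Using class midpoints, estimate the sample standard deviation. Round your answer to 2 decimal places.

42.50

Midpoints: 49.5, 69.5, 89.5, 109.5, 129.5, 149.5, 169.5, 189.5
n = 76, Σfm = 8722, mean = 114.7632
Σfm² = 1136459
Σf(m − x̄)² = Σfm² − (Σfm)²/n = 1136459 − 8722²/76 = 135494.7368
Sample variance = 135494.7368 / 75 = 1806.5965
Standard deviation = √1806.5965 = 42.5041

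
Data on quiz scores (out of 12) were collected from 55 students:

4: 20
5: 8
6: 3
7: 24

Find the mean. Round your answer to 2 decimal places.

Values: 4, 5, 6, 7
Σfx = 20×4 + 8×5 + 3×6 + 24×7 = 306
n = Σf = 55
Mean = 306 / 55 = 5.5636

5.56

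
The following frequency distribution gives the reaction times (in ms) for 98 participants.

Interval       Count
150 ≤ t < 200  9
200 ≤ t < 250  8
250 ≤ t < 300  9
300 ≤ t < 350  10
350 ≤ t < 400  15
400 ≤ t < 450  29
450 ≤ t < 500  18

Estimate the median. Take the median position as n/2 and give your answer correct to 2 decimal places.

393.33

Cumulative frequencies: 9, 17, 26, 36, 51, 80, 98
n = 98; position = n/2 = 49.
This falls in the class 350 ≤ t < 400: L = 350, F = 36, f = 15, h = 50.
Median ≈ 350 + ((49 − 36) / 15) × 50 = 393.3333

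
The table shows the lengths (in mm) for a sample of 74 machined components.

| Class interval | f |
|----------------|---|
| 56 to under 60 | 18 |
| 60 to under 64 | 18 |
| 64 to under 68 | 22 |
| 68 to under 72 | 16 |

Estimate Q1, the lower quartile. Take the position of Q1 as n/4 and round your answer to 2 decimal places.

60.11

Cumulative frequencies: 18, 36, 58, 74
n = 74; position = n/4 = 18.5.
This falls in the class 60 to under 64: L = 60, F = 18, f = 18, h = 4.
Lower quartile ≈ 60 + ((18.5 − 18) / 18) × 4 = 60.1111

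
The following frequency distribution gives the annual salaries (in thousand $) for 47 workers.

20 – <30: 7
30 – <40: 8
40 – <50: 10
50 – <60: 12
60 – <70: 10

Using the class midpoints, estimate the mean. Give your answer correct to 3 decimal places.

47.128

Midpoints: 25, 35, 45, 55, 65
Σfm = 7×25 + 8×35 + 10×45 + 12×55 + 10×65 = 2215
n = Σf = 47
Mean = 2215 / 47 = 47.1277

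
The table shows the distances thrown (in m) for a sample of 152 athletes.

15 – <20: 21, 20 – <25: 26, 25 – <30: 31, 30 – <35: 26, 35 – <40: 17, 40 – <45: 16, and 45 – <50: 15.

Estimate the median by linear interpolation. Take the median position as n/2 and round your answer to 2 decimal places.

Cumulative frequencies: 21, 47, 78, 104, 121, 137, 152
n = 152; position = n/2 = 76.
This falls in the class 25 – <30: L = 25, F = 47, f = 31, h = 5.
Median ≈ 25 + ((76 − 47) / 31) × 5 = 29.6774

29.68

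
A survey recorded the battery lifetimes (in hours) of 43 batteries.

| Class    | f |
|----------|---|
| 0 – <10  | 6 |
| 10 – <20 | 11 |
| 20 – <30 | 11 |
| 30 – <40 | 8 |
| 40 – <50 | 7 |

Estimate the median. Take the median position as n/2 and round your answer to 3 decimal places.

Cumulative frequencies: 6, 17, 28, 36, 43
n = 43; position = n/2 = 21.5.
This falls in the class 20 – <30: L = 20, F = 17, f = 11, h = 10.
Median ≈ 20 + ((21.5 − 17) / 11) × 10 = 24.0909

24.091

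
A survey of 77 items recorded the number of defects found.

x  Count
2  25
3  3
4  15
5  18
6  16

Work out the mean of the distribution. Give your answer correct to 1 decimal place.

Values: 2, 3, 4, 5, 6
Σfx = 25×2 + 3×3 + 15×4 + 18×5 + 16×6 = 305
n = Σf = 77
Mean = 305 / 77 = 3.9610

4.0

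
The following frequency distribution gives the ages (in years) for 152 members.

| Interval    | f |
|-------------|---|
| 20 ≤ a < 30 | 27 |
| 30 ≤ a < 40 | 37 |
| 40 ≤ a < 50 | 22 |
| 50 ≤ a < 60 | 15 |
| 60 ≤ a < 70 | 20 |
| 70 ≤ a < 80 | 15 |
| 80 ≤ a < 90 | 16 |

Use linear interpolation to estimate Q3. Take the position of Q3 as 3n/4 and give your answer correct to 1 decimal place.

Cumulative frequencies: 27, 64, 86, 101, 121, 136, 152
n = 152; position = 3n/4 = 114.
This falls in the class 60 ≤ a < 70: L = 60, F = 101, f = 20, h = 10.
Upper quartile ≈ 60 + ((114 − 101) / 20) × 10 = 66.5000

66.5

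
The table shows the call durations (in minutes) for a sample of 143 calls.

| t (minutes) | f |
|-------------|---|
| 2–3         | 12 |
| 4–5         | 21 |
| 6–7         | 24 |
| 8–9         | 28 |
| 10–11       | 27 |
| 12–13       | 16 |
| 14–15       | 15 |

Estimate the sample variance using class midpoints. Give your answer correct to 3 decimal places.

Midpoints: 2.5, 4.5, 6.5, 8.5, 10.5, 12.5, 14.5
n = 143, Σfm = 1219.5, mean = 8.5280
Σfm² = 12167.75
Σf(m − x̄)² = Σfm² − (Σfm)²/n = 12167.75 − 1219.5²/143 = 1767.8881
Sample variance = 1767.8881 / 142 = 12.4499

12.450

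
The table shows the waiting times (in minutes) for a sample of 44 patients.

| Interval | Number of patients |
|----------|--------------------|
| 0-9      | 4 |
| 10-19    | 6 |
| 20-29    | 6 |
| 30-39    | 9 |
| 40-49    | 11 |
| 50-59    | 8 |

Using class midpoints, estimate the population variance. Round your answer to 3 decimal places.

247.262

Midpoints: 4.5, 14.5, 24.5, 34.5, 44.5, 54.5
n = 44, Σfm = 1488, mean = 33.8182
Σfm² = 61201
Σf(m − x̄)² = Σfm² − (Σfm)²/n = 61201 − 1488²/44 = 10879.5455
Population variance = 10879.5455 / 44 = 247.2624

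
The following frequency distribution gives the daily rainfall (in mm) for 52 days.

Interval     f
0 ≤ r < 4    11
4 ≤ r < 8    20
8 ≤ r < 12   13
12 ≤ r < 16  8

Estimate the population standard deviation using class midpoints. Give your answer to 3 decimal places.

Midpoints: 2, 6, 10, 14
n = 52, Σfm = 384, mean = 7.3846
Σfm² = 3632
Σf(m − x̄)² = Σfm² − (Σfm)²/n = 3632 − 384²/52 = 796.3077
Population variance = 796.3077 / 52 = 15.3136
Standard deviation = √15.3136 = 3.9133

3.913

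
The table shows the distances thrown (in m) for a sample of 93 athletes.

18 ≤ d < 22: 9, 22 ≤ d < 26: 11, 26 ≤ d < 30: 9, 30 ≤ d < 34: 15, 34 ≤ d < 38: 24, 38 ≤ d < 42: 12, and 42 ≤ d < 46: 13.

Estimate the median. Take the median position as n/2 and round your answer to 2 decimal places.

34.42

Cumulative frequencies: 9, 20, 29, 44, 68, 80, 93
n = 93; position = n/2 = 46.5.
This falls in the class 34 ≤ d < 38: L = 34, F = 44, f = 24, h = 4.
Median ≈ 34 + ((46.5 − 44) / 24) × 4 = 34.4167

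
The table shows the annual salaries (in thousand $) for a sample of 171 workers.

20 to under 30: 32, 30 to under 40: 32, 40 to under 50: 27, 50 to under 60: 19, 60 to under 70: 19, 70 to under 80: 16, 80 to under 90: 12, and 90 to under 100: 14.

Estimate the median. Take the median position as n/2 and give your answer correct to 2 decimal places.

47.96

Cumulative frequencies: 32, 64, 91, 110, 129, 145, 157, 171
n = 171; position = n/2 = 85.5.
This falls in the class 40 to under 50: L = 40, F = 64, f = 27, h = 10.
Median ≈ 40 + ((85.5 − 64) / 27) × 10 = 47.9630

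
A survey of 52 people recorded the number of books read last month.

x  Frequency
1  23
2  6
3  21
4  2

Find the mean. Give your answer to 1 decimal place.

Values: 1, 2, 3, 4
Σfx = 23×1 + 6×2 + 21×3 + 2×4 = 106
n = Σf = 52
Mean = 106 / 52 = 2.0385

2.0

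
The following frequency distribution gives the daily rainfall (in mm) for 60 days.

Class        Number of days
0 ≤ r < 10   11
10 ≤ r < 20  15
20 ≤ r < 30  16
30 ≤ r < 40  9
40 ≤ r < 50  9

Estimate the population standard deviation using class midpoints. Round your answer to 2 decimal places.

13.06

Midpoints: 5, 15, 25, 35, 45
n = 60, Σfm = 1400, mean = 23.3333
Σfm² = 42900
Σf(m − x̄)² = Σfm² − (Σfm)²/n = 42900 − 1400²/60 = 10233.3333
Population variance = 10233.3333 / 60 = 170.5556
Standard deviation = √170.5556 = 13.0597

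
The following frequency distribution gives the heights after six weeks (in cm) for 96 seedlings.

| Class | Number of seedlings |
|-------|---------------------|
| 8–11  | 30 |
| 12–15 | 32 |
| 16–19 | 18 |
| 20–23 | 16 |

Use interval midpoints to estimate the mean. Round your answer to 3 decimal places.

14.333

Midpoints: 9.5, 13.5, 17.5, 21.5
Σfm = 30×9.5 + 32×13.5 + 18×17.5 + 16×21.5 = 1376
n = Σf = 96
Mean = 1376 / 96 = 14.3333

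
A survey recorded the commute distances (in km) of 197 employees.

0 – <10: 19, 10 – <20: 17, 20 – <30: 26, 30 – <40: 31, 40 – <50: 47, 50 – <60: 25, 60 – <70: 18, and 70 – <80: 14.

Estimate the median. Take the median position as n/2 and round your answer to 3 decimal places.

Cumulative frequencies: 19, 36, 62, 93, 140, 165, 183, 197
n = 197; position = n/2 = 98.5.
This falls in the class 40 – <50: L = 40, F = 93, f = 47, h = 10.
Median ≈ 40 + ((98.5 − 93) / 47) × 10 = 41.1702

41.170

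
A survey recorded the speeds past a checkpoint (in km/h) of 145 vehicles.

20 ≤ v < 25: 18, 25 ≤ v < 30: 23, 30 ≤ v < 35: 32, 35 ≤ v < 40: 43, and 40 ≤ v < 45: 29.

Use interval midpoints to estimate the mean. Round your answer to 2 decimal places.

33.95

Midpoints: 22.5, 27.5, 32.5, 37.5, 42.5
Σfm = 18×22.5 + 23×27.5 + 32×32.5 + 43×37.5 + 29×42.5 = 4922.5
n = Σf = 145
Mean = 4922.5 / 145 = 33.9483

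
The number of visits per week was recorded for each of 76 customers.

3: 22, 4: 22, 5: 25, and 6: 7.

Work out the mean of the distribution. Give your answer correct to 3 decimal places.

Values: 3, 4, 5, 6
Σfx = 22×3 + 22×4 + 25×5 + 7×6 = 321
n = Σf = 76
Mean = 321 / 76 = 4.2237

4.224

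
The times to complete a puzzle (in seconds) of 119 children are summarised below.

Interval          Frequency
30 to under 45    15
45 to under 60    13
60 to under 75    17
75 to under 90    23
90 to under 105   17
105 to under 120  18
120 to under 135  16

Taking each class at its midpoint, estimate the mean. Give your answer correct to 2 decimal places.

84.14

Midpoints: 37.5, 52.5, 67.5, 82.5, 97.5, 112.5, 127.5
Σfm = 15×37.5 + 13×52.5 + 17×67.5 + 23×82.5 + 17×97.5 + 18×112.5 + 16×127.5 = 10012.5
n = Σf = 119
Mean = 10012.5 / 119 = 84.1387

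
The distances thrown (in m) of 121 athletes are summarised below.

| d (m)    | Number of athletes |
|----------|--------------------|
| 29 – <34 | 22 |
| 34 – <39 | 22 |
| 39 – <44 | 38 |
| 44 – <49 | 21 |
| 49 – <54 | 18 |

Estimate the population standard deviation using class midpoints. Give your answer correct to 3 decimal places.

Midpoints: 31.5, 36.5, 41.5, 46.5, 51.5
n = 121, Σfm = 4976.5, mean = 41.1281
Σfm² = 209732.25
Σf(m − x̄)² = Σfm² − (Σfm)²/n = 209732.25 − 4976.5²/121 = 5058.2645
Population variance = 5058.2645 / 121 = 41.8038
Standard deviation = √41.8038 = 6.4656

6.466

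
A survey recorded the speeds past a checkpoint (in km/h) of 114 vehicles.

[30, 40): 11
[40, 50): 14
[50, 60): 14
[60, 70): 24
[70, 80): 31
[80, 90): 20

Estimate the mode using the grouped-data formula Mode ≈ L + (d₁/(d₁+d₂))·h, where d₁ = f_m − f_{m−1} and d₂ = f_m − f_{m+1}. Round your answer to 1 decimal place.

Modal class: [70, 80) (highest frequency 31).
d₁ = 31 − 24 = 7, d₂ = 31 − 20 = 11
Mode ≈ 70 + (7/(7+11)) × 10 = 70 + 3.8889 = 73.8889

73.9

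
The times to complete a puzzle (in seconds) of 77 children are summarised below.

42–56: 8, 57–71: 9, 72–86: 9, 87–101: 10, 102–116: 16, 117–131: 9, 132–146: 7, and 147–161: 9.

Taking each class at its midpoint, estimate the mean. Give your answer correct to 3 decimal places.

Midpoints: 49, 64, 79, 94, 109, 124, 139, 154
Σfm = 8×49 + 9×64 + 9×79 + 10×94 + 16×109 + 9×124 + 7×139 + 9×154 = 7838
n = Σf = 77
Mean = 7838 / 77 = 101.7922

101.792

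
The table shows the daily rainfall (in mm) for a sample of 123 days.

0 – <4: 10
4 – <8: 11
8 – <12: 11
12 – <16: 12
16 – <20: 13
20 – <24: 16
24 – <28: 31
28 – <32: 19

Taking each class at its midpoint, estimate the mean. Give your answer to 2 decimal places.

18.91

Midpoints: 2, 6, 10, 14, 18, 22, 26, 30
Σfm = 10×2 + 11×6 + 11×10 + 12×14 + 13×18 + 16×22 + 31×26 + 19×30 = 2326
n = Σf = 123
Mean = 2326 / 123 = 18.9106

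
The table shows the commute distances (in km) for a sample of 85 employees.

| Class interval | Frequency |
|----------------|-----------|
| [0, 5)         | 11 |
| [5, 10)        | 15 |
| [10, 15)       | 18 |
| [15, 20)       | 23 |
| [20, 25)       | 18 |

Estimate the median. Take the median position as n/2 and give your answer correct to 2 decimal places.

Cumulative frequencies: 11, 26, 44, 67, 85
n = 85; position = n/2 = 42.5.
This falls in the class [10, 15): L = 10, F = 26, f = 18, h = 5.
Median ≈ 10 + ((42.5 − 26) / 18) × 5 = 14.5833

14.58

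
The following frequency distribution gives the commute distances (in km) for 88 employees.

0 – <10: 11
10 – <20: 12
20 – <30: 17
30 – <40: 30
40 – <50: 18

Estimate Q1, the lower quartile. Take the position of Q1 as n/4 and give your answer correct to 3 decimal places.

19.167

Cumulative frequencies: 11, 23, 40, 70, 88
n = 88; position = n/4 = 22.
This falls in the class 10 – <20: L = 10, F = 11, f = 12, h = 10.
Lower quartile ≈ 10 + ((22 − 11) / 12) × 10 = 19.1667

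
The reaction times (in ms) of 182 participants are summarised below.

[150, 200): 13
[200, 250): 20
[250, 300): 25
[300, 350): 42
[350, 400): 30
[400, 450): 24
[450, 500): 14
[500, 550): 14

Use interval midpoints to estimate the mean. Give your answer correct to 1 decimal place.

Midpoints: 175, 225, 275, 325, 375, 425, 475, 525
Σfm = 13×175 + 20×225 + 25×275 + 42×325 + 30×375 + 24×425 + 14×475 + 14×525 = 62750
n = Σf = 182
Mean = 62750 / 182 = 344.7802

344.8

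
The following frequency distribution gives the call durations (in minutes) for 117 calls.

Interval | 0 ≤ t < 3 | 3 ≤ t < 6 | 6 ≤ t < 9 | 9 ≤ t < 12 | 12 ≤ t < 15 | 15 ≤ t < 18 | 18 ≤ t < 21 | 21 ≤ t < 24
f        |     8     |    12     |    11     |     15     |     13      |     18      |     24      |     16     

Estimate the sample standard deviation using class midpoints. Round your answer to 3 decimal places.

6.546

Midpoints: 1.5, 4.5, 7.5, 10.5, 13.5, 16.5, 19.5, 22.5
n = 117, Σfm = 1606.5, mean = 13.7308
Σfm² = 27029.25
Σf(m − x̄)² = Σfm² − (Σfm)²/n = 27029.25 − 1606.5²/117 = 4970.7692
Sample variance = 4970.7692 / 116 = 42.8515
Standard deviation = √42.8515 = 6.5461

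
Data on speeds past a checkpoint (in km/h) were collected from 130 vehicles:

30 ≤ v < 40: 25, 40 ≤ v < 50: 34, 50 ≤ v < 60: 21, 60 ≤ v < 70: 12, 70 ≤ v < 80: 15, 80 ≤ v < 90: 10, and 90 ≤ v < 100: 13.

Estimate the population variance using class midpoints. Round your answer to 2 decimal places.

Midpoints: 35, 45, 55, 65, 75, 85, 95
n = 130, Σfm = 7550, mean = 58.0769
Σfm² = 487650
Σf(m − x̄)² = Σfm² − (Σfm)²/n = 487650 − 7550²/130 = 49169.2308
Population variance = 49169.2308 / 130 = 378.2249

378.22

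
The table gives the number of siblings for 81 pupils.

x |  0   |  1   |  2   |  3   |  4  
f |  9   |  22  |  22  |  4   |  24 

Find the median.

Cumulative frequencies: 9, 31, 53, 57, 81
n = 81, so the median is the value in position (n+1)/2 = 41.
Position 41 falls at value 2.

2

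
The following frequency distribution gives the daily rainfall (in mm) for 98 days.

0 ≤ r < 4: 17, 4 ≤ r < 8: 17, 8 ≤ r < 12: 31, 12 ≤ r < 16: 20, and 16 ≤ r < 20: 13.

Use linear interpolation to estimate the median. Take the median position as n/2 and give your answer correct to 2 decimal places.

9.94

Cumulative frequencies: 17, 34, 65, 85, 98
n = 98; position = n/2 = 49.
This falls in the class 8 ≤ r < 12: L = 8, F = 34, f = 31, h = 4.
Median ≈ 8 + ((49 − 34) / 31) × 4 = 9.9355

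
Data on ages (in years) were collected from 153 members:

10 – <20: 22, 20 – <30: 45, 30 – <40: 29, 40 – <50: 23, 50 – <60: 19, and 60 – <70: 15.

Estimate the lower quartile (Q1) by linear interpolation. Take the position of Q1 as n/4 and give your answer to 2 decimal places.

23.61

Cumulative frequencies: 22, 67, 96, 119, 138, 153
n = 153; position = n/4 = 38.25.
This falls in the class 20 – <30: L = 20, F = 22, f = 45, h = 10.
Lower quartile ≈ 20 + ((38.25 − 22) / 45) × 10 = 23.6111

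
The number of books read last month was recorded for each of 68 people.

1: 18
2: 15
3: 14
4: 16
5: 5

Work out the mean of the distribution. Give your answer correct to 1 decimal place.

2.6

Values: 1, 2, 3, 4, 5
Σfx = 18×1 + 15×2 + 14×3 + 16×4 + 5×5 = 179
n = Σf = 68
Mean = 179 / 68 = 2.6324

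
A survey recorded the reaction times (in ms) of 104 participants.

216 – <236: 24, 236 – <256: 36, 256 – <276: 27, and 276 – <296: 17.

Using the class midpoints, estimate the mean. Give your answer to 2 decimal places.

253.12

Midpoints: 226, 246, 266, 286
Σfm = 24×226 + 36×246 + 27×266 + 17×286 = 26324
n = Σf = 104
Mean = 26324 / 104 = 253.1154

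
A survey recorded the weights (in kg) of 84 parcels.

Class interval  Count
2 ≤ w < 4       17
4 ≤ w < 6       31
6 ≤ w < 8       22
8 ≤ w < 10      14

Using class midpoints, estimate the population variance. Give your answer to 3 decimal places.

Midpoints: 3, 5, 7, 9
n = 84, Σfm = 486, mean = 5.7857
Σfm² = 3140
Σf(m − x̄)² = Σfm² − (Σfm)²/n = 3140 − 486²/84 = 328.1429
Population variance = 328.1429 / 84 = 3.9065

3.906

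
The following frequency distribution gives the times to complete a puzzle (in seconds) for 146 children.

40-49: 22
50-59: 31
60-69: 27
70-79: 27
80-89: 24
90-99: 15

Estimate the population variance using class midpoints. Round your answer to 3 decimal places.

Midpoints: 44.5, 54.5, 64.5, 74.5, 84.5, 94.5
n = 146, Σfm = 9867, mean = 67.5822
Σfm² = 703146.5
Σf(m − x̄)² = Σfm² − (Σfm)²/n = 703146.5 − 9867²/146 = 36313.0137
Population variance = 36313.0137 / 146 = 248.7193

248.719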